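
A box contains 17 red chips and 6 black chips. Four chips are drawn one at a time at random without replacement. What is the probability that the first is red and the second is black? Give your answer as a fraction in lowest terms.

Multiply the conditional probabilities at each draw: 17/23 · 6/22 = 102/506 = 51/253.

51/253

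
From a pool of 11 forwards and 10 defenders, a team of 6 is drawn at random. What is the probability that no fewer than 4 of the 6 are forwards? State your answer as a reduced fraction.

1661/4522

Total selections: C(21,6) = 54264.
Favorable selections (no fewer than 4 forwards): C(11,4)·C(10,2) + C(11,5)·C(10,1) + C(11,6)·C(10,0) = 14850 + 4620 + 462 = 19932.
Probability = 19932/54264 = 1661/4522.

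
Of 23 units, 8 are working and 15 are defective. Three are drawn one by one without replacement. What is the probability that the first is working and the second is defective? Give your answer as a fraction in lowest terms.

60/253

Multiply the conditional probabilities at each draw: 8/23 · 15/22 = 120/506 = 60/253.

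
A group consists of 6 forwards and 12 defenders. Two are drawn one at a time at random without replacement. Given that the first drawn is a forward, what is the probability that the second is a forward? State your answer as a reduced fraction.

After removing one forward, 17 remain: 5 forwards and 12 defenders.
So the probability the next is a forward is 5/17.

5/17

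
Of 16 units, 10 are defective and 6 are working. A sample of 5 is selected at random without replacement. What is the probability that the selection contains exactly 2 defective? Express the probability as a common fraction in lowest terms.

75/364

The sample space is all 5-subsets of the 16: C(16,5) = 4368.
Selections with exactly 2 defective: choose 2 of the 10 defective and 3 of the 6 working, C(10,2)·C(6,3) = 45·20 = 900.
Probability = 900/4368 = 75/364.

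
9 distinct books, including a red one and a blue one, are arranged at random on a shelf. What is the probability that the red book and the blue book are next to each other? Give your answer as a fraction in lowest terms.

There are 9! = 362880 arrangements.
Treat the red book and the blue book as a block: 8! arrangements of the blocks × 2 orders within the block = 2·40320 = 80640.
Probability = 80640/362880 = 2/9.

2/9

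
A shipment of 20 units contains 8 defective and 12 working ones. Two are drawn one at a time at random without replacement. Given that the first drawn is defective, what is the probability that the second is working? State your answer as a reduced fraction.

After removing one defective, 19 remain: 7 defective and 12 working.
So the probability the next is working is 12/19.

12/19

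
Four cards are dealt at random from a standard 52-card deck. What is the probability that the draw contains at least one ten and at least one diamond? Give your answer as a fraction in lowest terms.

52799/270725

There are C(52,4) = 270725 possible draws.
By inclusion-exclusion on the complements, draws missing all tens or all diamonds: C(48,4) + C(39,4) − C(36,4) = 194580 + 82251 − 58905 = 217926.
So draws with at least one of each: 270725 − 217926 = 52799, probability 52799/270725.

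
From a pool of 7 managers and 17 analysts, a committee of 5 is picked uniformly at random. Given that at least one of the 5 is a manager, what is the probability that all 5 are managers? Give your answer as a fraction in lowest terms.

3/5188

Work in counts. Selections with at least one manager: C(24,5) − C(17,5) = 42504 − 6188 = 36316.
Of those, selections where all 5 are managers: C(7,5) = 21.
Conditional probability = 21/36316 = 3/5188.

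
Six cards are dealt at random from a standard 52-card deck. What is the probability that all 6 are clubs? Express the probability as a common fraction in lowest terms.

There are C(52,6) = 20358520 possible 6-card hands.
Hands that are all clubs: C(13,6) = 1716.
Probability = 1716/20358520 = 33/391510.

33/391510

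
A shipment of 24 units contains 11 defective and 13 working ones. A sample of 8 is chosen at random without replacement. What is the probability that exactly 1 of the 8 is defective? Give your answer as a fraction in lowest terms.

572/22287

Total number of selections: C(24,8) = 735471.
Selections with exactly 1 defective: choose 1 of the 11 defective and 7 of the 13 working, C(11,1)·C(13,7) = 11·1716 = 18876.
Probability = 18876/735471 = 572/22287.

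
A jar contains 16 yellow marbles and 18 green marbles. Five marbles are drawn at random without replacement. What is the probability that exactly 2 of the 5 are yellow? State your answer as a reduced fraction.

Total number of selections: C(34,5) = 278256.
Selections with exactly 2 yellow: choose 2 of the 16 yellow and 3 of the 18 green, C(16,2)·C(18,3) = 120·816 = 97920.
Probability = 97920/278256 = 120/341.

120/341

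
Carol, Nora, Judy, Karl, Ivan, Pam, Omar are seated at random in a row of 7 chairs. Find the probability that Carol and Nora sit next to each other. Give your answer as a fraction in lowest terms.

There are 7! = 5040 arrangements.
Treat Carol and Nora as a block: 6! arrangements of the blocks × 2 orders within the block = 2·720 = 1440.
Probability = 1440/5040 = 2/7.

2/7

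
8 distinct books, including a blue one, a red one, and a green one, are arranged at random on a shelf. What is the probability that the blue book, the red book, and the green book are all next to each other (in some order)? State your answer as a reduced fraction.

There are 8! = 40320 arrangements.
Treat the three as one block: 6! placements × 3! orders within the block = 720·6 = 4320.
Probability = 4320/40320 = 3/28.

3/28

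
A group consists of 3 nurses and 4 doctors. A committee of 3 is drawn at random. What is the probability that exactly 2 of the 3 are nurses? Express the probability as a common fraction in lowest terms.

12/35

There are C(7,3) = 35 ways to choose 3 from 7.
Selections with exactly 2 nurses: choose 2 of the 3 nurses and 1 of the 4 doctors, C(3,2)·C(4,1) = 3·4 = 12.
Probability = 12/35.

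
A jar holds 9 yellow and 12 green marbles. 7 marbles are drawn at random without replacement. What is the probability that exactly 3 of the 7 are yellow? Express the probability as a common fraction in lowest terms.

The sample space is all 7-subsets of the 21: C(21,7) = 116280.
Selections with exactly 3 yellow: choose 3 of the 9 yellow and 4 of the 12 green, C(9,3)·C(12,4) = 84·495 = 41580.
Probability = 41580/116280 = 231/646.

231/646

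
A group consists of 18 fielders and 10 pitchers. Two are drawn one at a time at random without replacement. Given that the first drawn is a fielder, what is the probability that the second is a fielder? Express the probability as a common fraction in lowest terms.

17/27

After removing one fielder, 27 remain: 17 fielders and 10 pitchers.
So the probability the next is a fielder is 17/27.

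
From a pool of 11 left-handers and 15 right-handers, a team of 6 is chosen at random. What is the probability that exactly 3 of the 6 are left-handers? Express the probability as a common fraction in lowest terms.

15/46

Total number of selections: C(26,6) = 230230.
Selections with exactly 3 left-handers: choose 3 of the 11 left-handers and 3 of the 15 right-handers, C(11,3)·C(15,3) = 165·455 = 75075.
Probability = 75075/230230 = 15/46.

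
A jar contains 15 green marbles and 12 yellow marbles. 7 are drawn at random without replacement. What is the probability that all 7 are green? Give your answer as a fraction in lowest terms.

1/138

There are C(27,7) = 888030 possible selections.
Selections with all green: C(15,7) = 6435.
Probability = 6435/888030 = 1/138.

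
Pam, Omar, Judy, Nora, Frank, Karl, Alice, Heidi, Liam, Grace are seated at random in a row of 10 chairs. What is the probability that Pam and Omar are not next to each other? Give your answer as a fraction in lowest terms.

There are 10! = 3628800 arrangements.
Arrangements with Pam and Omar adjacent: 2·9! = 725760.
So not adjacent: 3628800 − 725760 = 2903040, probability 2903040/3628800 = 4/5.

4/5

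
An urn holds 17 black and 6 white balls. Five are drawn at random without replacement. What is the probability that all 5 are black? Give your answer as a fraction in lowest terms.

884/4807

There are C(23,5) = 33649 possible selections.
Selections with all black: C(17,5) = 6188.
Probability = 6188/33649 = 884/4807.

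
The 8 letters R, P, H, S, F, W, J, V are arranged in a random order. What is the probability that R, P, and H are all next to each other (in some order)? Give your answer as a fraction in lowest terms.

3/28

There are 8! = 40320 arrangements.
Treat the three as one block: 6! placements × 3! orders within the block = 720·6 = 4320.
Probability = 4320/40320 = 3/28.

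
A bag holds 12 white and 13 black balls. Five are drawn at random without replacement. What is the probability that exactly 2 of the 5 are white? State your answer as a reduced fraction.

286/805

The sample space is all 5-subsets of the 25: C(25,5) = 53130.
Selections with exactly 2 white: choose 2 of the 12 white and 3 of the 13 black, C(12,2)·C(13,3) = 66·286 = 18876.
Probability = 18876/53130 = 286/805.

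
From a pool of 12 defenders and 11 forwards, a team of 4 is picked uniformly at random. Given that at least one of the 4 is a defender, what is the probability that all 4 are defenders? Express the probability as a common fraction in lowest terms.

9/155

Work in counts. Selections with at least one defender: C(23,4) − C(11,4) = 8855 − 330 = 8525.
Of those, selections where all 4 are defenders: C(12,4) = 495.
Conditional probability = 495/8525 = 9/155.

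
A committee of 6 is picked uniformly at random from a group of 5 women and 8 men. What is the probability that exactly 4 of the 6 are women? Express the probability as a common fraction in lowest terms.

Total number of selections: C(13,6) = 1716.
Selections with exactly 4 women: choose 4 of the 5 women and 2 of the 8 men, C(5,4)·C(8,2) = 5·28 = 140.
Probability = 140/1716 = 35/429.

35/429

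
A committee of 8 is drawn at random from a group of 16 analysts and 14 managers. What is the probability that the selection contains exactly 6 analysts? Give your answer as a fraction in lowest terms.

56056/450225

Total number of selections: C(30,8) = 5852925.
Selections with exactly 6 analysts: choose 6 of the 16 analysts and 2 of the 14 managers, C(16,6)·C(14,2) = 8008·91 = 728728.
Probability = 728728/5852925 = 56056/450225.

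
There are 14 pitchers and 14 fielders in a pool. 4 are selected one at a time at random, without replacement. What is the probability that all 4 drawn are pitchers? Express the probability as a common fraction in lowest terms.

Multiply the conditional probabilities at each draw: 14/28 · 13/27 · 12/26 · 11/25 = 24024/491400 = 11/225.

11/225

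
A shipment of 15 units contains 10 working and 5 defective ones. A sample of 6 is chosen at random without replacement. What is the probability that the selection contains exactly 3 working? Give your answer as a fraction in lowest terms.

240/1001

There are C(15,6) = 5005 ways to choose 6 from 15.
Selections with exactly 3 working: choose 3 of the 10 working and 3 of the 5 defective, C(10,3)·C(5,3) = 120·10 = 1200.
Probability = 1200/5005 = 240/1001.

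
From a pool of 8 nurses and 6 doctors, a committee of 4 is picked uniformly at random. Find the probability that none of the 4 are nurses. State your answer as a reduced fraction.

There are C(14,4) = 1001 possible selections.
Selections with no nurses (all doctors): C(6,4) = 15.
Probability = 15/1001.

15/1001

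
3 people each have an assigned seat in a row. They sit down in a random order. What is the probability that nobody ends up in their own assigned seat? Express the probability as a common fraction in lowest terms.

There are 3! = 6 seatings.
By inclusion-exclusion, seatings with no fixed points: C(3,0)·3! − C(3,1)·2! + C(3,2)·1! − C(3,3)·0! = 2.
Probability = 2/6 = 1/3.

1/3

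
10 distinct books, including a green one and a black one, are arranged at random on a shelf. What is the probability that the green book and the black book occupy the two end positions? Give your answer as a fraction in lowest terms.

1/45

There are 10! = 3628800 arrangements.
Place the green book and the black book at the ends in 2 ways, arrange the remaining 8 in 8! = 40320 ways: 2·40320 = 80640.
Probability = 80640/3628800 = 1/45.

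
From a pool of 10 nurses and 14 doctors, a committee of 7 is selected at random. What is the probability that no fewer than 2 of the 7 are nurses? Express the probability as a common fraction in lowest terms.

Total selections: C(24,7) = 346104.
Count the complement (fewer than 2 nurses): C(10,0)·C(14,7) + C(10,1)·C(14,6) = 3432 + 30030 = 33462.
Probability = 1 − 33462/346104 = 312642/346104 = 1579/1748.

1579/1748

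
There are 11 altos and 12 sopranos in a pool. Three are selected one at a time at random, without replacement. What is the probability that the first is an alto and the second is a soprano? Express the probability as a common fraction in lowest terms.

Multiply the conditional probabilities at each draw: 11/23 · 12/22 = 132/506 = 6/23.

6/23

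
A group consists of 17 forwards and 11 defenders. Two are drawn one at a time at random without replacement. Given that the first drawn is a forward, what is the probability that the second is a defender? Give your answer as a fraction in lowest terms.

11/27

After removing one forward, 27 remain: 16 forwards and 11 defenders.
So the probability the next is a defender is 11/27.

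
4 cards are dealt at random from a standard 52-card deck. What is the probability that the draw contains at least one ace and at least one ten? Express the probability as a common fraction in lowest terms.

1332/20825

There are C(52,4) = 270725 possible draws.
By inclusion-exclusion on the complements, draws missing all aces or all tens: C(48,4) + C(48,4) − C(44,4) = 194580 + 194580 − 135751 = 253409.
So draws with at least one of each: 270725 − 253409 = 17316, probability 17316/270725 = 1332/20825.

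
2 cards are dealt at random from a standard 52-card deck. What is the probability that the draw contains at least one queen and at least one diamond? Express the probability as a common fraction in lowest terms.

29/442

There are C(52,2) = 1326 possible draws.
By inclusion-exclusion on the complements, draws missing all queens or all diamonds: C(48,2) + C(39,2) − C(36,2) = 1128 + 741 − 630 = 1239.
So draws with at least one of each: 1326 − 1239 = 87, probability 87/1326 = 29/442.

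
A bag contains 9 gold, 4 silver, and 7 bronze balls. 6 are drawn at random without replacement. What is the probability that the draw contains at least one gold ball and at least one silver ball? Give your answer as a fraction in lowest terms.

10099/12920

There are C(20,6) = 38760 possible draws.
By inclusion-exclusion on the complements, draws missing all gold or all silver: C(11,6) + C(16,6) − C(7,6) = 462 + 8008 − 7 = 8463.
So draws with at least one of each: 38760 − 8463 = 30297, probability 30297/38760 = 10099/12920.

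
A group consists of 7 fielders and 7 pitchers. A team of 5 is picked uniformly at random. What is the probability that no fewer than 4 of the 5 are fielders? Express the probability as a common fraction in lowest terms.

19/143

There are C(14,5) = 2002 ways to choose the 5.
Favorable selections (no fewer than 4 fielders): C(7,4)·C(7,1) + C(7,5)·C(7,0) = 245 + 21 = 266.
Probability = 266/2002 = 19/143.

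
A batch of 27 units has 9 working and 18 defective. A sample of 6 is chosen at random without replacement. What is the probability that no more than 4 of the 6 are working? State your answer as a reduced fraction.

48943/49335

There are C(27,6) = 296010 ways to choose the 6.
Count the complement (more than 4 working): C(9,5)·C(18,1) + C(9,6)·C(18,0) = 2268 + 84 = 2352.
Probability = 1 − 2352/296010 = 293658/296010 = 48943/49335.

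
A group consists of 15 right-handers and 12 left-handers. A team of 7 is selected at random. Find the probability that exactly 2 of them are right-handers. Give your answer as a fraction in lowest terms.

28/299

Total number of selections: C(27,7) = 888030.
Selections with exactly 2 right-handers: choose 2 of the 15 right-handers and 5 of the 12 left-handers, C(15,2)·C(12,5) = 105·792 = 83160.
Probability = 83160/888030 = 28/299.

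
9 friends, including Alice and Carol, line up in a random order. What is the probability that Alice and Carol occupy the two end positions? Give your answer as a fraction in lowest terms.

There are 9! = 362880 arrangements.
Place Alice and Carol at the ends in 2 ways, arrange the remaining 7 in 7! = 5040 ways: 2·5040 = 10080.
Probability = 10080/362880 = 1/36.

1/36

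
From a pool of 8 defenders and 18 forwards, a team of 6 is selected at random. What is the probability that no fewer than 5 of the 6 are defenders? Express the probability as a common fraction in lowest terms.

74/16445

There are C(26,6) = 230230 ways to choose the 6.
Favorable selections (no fewer than 5 defenders): C(8,5)·C(18,1) + C(8,6)·C(18,0) = 1008 + 28 = 1036.
Probability = 1036/230230 = 74/16445.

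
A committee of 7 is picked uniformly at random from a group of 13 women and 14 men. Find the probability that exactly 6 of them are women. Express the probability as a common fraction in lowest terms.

The sample space is all 7-subsets of the 27: C(27,7) = 888030.
Selections with exactly 6 women: choose 6 of the 13 women and 1 of the 14 men, C(13,6)·C(14,1) = 1716·14 = 24024.
Probability = 24024/888030 = 28/1035.

28/1035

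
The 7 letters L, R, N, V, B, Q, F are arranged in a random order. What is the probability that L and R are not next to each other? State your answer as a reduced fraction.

There are 7! = 5040 arrangements.
Arrangements with L and R adjacent: 2·6! = 1440.
So not adjacent: 5040 − 1440 = 3600, probability 3600/5040 = 5/7.

5/7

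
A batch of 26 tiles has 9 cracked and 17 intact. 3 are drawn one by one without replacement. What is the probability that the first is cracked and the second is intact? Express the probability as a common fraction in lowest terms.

153/650

Multiply the conditional probabilities at each draw: 9/26 · 17/25 = 153/650.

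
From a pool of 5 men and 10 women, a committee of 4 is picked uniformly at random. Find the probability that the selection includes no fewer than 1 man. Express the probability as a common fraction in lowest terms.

Total selections: C(15,4) = 1365.
The complement is all 4 are women: C(10,4) = 210.
Probability = 1 − 210/1365 = 1155/1365 = 11/13.

11/13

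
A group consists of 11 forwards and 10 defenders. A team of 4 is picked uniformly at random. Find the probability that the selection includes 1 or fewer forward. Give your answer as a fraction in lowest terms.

Total selections: C(21,4) = 5985.
Favorable selections (1 or fewer forward): C(11,0)·C(10,4) + C(11,1)·C(10,3) = 210 + 1320 = 1530.
Probability = 1530/5985 = 34/133.

34/133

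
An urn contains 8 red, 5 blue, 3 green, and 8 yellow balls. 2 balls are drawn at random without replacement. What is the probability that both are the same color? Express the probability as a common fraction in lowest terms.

There are C(24,2) = 276 ways to draw 2 balls.
All same color: C(8,2) + C(5,2) + C(3,2) + C(8,2) = 28 + 10 + 3 + 28 = 69.
Probability = 69/276 = 1/4.

1/4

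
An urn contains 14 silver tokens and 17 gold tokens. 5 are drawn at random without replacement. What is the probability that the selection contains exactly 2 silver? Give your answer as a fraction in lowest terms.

8840/24273

The sample space is all 5-subsets of the 31: C(31,5) = 169911.
Selections with exactly 2 silver: choose 2 of the 14 silver and 3 of the 17 gold, C(14,2)·C(17,3) = 91·680 = 61880.
Probability = 61880/169911 = 8840/24273.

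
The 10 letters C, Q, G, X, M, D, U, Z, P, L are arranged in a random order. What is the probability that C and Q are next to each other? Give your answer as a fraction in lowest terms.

There are 10! = 3628800 arrangements.
Treat C and Q as a block: 9! arrangements of the blocks × 2 orders within the block = 2·362880 = 725760.
Probability = 725760/3628800 = 1/5.

1/5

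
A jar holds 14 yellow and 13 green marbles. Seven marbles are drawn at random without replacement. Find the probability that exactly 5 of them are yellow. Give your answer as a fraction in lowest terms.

Total number of selections: C(27,7) = 888030.
Selections with exactly 5 yellow: choose 5 of the 14 yellow and 2 of the 13 green, C(14,5)·C(13,2) = 2002·78 = 156156.
Probability = 156156/888030 = 182/1035.

182/1035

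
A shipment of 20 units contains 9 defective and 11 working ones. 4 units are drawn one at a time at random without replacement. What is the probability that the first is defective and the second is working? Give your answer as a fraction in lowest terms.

Multiply the conditional probabilities at each draw: 9/20 · 11/19 = 99/380.

99/380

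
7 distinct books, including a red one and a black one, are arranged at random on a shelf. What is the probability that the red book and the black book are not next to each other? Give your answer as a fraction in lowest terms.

There are 7! = 5040 arrangements.
Arrangements with the red book and the black book adjacent: 2·6! = 1440.
So not adjacent: 5040 − 1440 = 3600, probability 3600/5040 = 5/7.

5/7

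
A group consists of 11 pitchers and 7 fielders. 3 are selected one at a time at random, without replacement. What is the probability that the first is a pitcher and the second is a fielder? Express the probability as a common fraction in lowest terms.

Multiply the conditional probabilities at each draw: 11/18 · 7/17 = 77/306.

77/306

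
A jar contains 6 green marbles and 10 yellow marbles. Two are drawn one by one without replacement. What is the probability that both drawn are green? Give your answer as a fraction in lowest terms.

1/8

Multiply the conditional probabilities at each draw: 6/16 · 5/15 = 30/240 = 1/8.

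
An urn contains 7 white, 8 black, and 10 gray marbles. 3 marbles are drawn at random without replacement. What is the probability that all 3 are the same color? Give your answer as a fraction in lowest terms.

211/2300

There are C(25,3) = 2300 ways to draw 3 marbles.
All same color: C(7,3) + C(8,3) + C(10,3) = 35 + 56 + 120 = 211.
Probability = 211/2300.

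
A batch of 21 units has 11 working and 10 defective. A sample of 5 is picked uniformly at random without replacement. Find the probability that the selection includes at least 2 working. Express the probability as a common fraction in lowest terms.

847/969

Total selections: C(21,5) = 20349.
Favorable selections (at least 2 working): C(11,2)·C(10,3) + C(11,3)·C(10,2) + C(11,4)·C(10,1) + C(11,5)·C(10,0) = 6600 + 7425 + 3300 + 462 = 17787.
Probability = 17787/20349 = 847/969.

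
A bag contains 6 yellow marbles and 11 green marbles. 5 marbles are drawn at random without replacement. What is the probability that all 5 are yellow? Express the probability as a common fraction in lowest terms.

There are C(17,5) = 6188 possible selections.
Selections with all yellow: C(6,5) = 6.
Probability = 6/6188 = 3/3094.

3/3094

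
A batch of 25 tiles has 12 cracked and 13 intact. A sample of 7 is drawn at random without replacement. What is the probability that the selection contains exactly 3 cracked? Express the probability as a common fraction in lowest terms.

The sample space is all 7-subsets of the 25: C(25,7) = 480700.
Selections with exactly 3 cracked: choose 3 of the 12 cracked and 4 of the 13 intact, C(12,3)·C(13,4) = 220·715 = 157300.
Probability = 157300/480700 = 143/437.

143/437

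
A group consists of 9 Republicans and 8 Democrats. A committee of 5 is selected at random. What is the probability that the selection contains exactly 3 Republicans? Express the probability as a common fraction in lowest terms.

There are C(17,5) = 6188 ways to choose 5 from 17.
Selections with exactly 3 Republicans: choose 3 of the 9 Republicans and 2 of the 8 Democrats, C(9,3)·C(8,2) = 84·28 = 2352.
Probability = 2352/6188 = 84/221.

84/221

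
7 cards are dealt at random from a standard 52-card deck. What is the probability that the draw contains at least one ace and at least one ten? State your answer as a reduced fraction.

3105873/16723070

There are C(52,7) = 133784560 possible draws.
By inclusion-exclusion on the complements, draws missing all aces or all tens: C(48,7) + C(48,7) − C(44,7) = 73629072 + 73629072 − 38320568 = 108937576.
So draws with at least one of each: 133784560 − 108937576 = 24846984, probability 24846984/133784560 = 3105873/16723070.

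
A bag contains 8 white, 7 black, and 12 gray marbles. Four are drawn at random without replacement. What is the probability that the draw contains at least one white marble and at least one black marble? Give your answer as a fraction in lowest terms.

518/975

There are C(27,4) = 17550 possible draws.
By inclusion-exclusion on the complements, draws missing all white or all black: C(19,4) + C(20,4) − C(12,4) = 3876 + 4845 − 495 = 8226.
So draws with at least one of each: 17550 − 8226 = 9324, probability 9324/17550 = 518/975.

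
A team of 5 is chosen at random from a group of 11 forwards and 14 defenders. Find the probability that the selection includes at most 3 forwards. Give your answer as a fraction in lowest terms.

104/115

Total selections: C(25,5) = 53130.
Count the complement (more than 3 forwards): C(11,4)·C(14,1) + C(11,5)·C(14,0) = 4620 + 462 = 5082.
Probability = 1 − 5082/53130 = 48048/53130 = 104/115.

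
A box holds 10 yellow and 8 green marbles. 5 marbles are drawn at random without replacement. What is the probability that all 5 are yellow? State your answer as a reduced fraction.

There are C(18,5) = 8568 possible selections.
Selections with all yellow: C(10,5) = 252.
Probability = 252/8568 = 1/34.

1/34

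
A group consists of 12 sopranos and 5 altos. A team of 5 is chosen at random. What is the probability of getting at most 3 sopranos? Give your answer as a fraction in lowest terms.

2921/6188

There are C(17,5) = 6188 ways to choose the 5.
Count the complement (more than 3 sopranos): C(12,4)·C(5,1) + C(12,5)·C(5,0) = 2475 + 792 = 3267.
Probability = 1 − 3267/6188 = 2921/6188.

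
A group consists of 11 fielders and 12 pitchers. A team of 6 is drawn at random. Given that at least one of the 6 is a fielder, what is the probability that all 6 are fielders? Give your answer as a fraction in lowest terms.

2/433

Work in counts. Selections with at least one fielder: C(23,6) − C(12,6) = 100947 − 924 = 100023.
Of those, selections where all 6 are fielders: C(11,6) = 462.
Conditional probability = 462/100023 = 2/433.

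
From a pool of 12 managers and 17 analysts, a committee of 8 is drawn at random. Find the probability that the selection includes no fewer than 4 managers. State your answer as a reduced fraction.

There are C(29,8) = 4292145 ways to choose the 8.
Favorable selections (no fewer than 4 managers): C(12,4)·C(17,4) + C(12,5)·C(17,3) + C(12,6)·C(17,2) + C(12,7)·C(17,1) + C(12,8)·C(17,0) = 1178100 + 538560 + 125664 + 13464 + 495 = 1856283.
Probability = 1856283/4292145 = 4327/10005.

4327/10005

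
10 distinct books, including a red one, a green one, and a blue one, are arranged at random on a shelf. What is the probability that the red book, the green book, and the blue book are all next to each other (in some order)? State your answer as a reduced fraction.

There are 10! = 3628800 arrangements.
Treat the three as one block: 8! placements × 3! orders within the block = 40320·6 = 241920.
Probability = 241920/3628800 = 1/15.

1/15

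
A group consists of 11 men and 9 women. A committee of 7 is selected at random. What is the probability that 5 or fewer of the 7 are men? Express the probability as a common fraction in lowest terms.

179/190

Total selections: C(20,7) = 77520.
Favorable selections (5 or fewer men): C(11,0)·C(9,7) + C(11,1)·C(9,6) + C(11,2)·C(9,5) + C(11,3)·C(9,4) + C(11,4)·C(9,3) + C(11,5)·C(9,2) = 36 + 924 + 6930 + 20790 + 27720 + 16632 = 73032.
Probability = 73032/77520 = 179/190.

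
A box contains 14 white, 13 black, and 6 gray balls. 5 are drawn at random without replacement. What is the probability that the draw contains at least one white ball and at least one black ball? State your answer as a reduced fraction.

There are C(33,5) = 237336 possible draws.
By inclusion-exclusion on the complements, draws missing all white or all black: C(19,5) + C(20,5) − C(6,5) = 11628 + 15504 − 6 = 27126.
So draws with at least one of each: 237336 − 27126 = 210210, probability 210210/237336 = 3185/3596.

3185/3596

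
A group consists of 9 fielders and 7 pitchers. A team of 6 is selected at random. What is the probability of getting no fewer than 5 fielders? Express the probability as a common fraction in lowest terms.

There are C(16,6) = 8008 ways to choose the 6.
Favorable selections (no fewer than 5 fielders): C(9,5)·C(7,1) + C(9,6)·C(7,0) = 882 + 84 = 966.
Probability = 966/8008 = 69/572.

69/572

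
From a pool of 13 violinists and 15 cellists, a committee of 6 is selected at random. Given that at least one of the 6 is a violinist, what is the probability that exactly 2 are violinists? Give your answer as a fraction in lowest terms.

Work in counts. Selections with at least one violinist: C(28,6) − C(15,6) = 376740 − 5005 = 371735.
Of those, selections where exactly 2 are violinists: C(13,2)·C(15,4) = 78·1365 = 106470.
Conditional probability = 106470/371735 = 234/817.

234/817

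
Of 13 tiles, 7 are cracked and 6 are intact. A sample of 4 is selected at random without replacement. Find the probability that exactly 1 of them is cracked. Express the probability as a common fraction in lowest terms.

The sample space is all 4-subsets of the 13: C(13,4) = 715.
Selections with exactly 1 cracked: choose 1 of the 7 cracked and 3 of the 6 intact, C(7,1)·C(6,3) = 7·20 = 140.
Probability = 140/715 = 28/143.

28/143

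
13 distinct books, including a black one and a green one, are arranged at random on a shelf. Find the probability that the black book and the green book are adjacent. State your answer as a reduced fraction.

There are 13! = 6227020800 arrangements.
Treat the black book and the green book as a block: 12! arrangements of the blocks × 2 orders within the block = 2·479001600 = 958003200.
Probability = 958003200/6227020800 = 2/13.

2/13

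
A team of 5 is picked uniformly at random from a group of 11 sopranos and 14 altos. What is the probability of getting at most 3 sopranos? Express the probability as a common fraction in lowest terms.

There are C(25,5) = 53130 ways to choose the 5.
Favorable selections (at most 3 sopranos): C(11,0)·C(14,5) + C(11,1)·C(14,4) + C(11,2)·C(14,3) + C(11,3)·C(14,2) = 2002 + 11011 + 20020 + 15015 = 48048.
Probability = 48048/53130 = 104/115.

104/115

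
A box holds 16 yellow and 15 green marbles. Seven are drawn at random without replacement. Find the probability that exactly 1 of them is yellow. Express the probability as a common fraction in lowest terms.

There are C(31,7) = 2629575 ways to choose 7 from 31.
Selections with exactly 1 yellow: choose 1 of the 16 yellow and 6 of the 15 green, C(16,1)·C(15,6) = 16·5005 = 80080.
Probability = 80080/2629575 = 1232/40455.

1232/40455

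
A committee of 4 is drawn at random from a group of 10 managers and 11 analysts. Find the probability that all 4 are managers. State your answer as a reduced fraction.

There are C(21,4) = 5985 possible selections.
Selections with all managers: C(10,4) = 210.
Probability = 210/5985 = 2/57.

2/57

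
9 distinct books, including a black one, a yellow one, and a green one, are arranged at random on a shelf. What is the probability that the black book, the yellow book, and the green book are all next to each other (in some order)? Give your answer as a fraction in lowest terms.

1/12

There are 9! = 362880 arrangements.
Treat the three as one block: 7! placements × 3! orders within the block = 5040·6 = 30240.
Probability = 30240/362880 = 1/12.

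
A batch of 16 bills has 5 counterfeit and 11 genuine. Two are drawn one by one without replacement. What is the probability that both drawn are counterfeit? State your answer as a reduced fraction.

1/12

Multiply the conditional probabilities at each draw: 5/16 · 4/15 = 20/240 = 1/12.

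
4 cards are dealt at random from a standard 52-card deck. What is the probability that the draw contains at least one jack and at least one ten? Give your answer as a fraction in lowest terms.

1332/20825

There are C(52,4) = 270725 possible draws.
By inclusion-exclusion on the complements, draws missing all jacks or all tens: C(48,4) + C(48,4) − C(44,4) = 194580 + 194580 − 135751 = 253409.
So draws with at least one of each: 270725 − 253409 = 17316, probability 17316/270725 = 1332/20825.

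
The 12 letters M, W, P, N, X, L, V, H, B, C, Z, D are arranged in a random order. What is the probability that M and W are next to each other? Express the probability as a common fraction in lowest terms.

1/6

There are 12! = 479001600 arrangements.
Treat M and W as a block: 11! arrangements of the blocks × 2 orders within the block = 2·39916800 = 79833600.
Probability = 79833600/479001600 = 1/6.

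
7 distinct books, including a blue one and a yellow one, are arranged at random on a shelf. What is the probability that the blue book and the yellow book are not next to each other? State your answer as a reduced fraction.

There are 7! = 5040 arrangements.
Arrangements with the blue book and the yellow book adjacent: 2·6! = 1440.
So not adjacent: 5040 − 1440 = 3600, probability 3600/5040 = 5/7.

5/7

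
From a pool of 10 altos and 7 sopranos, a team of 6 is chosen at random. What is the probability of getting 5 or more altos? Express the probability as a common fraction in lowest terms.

141/884

There are C(17,6) = 12376 ways to choose the 6.
Favorable selections (5 or more altos): C(10,5)·C(7,1) + C(10,6)·C(7,0) = 1764 + 210 = 1974.
Probability = 1974/12376 = 141/884.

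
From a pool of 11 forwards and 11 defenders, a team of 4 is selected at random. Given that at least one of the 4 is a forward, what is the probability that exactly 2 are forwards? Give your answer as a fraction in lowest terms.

Work in counts. Selections with at least one forward: C(22,4) − C(11,4) = 7315 − 330 = 6985.
Of those, selections where exactly 2 are forwards: C(11,2)·C(11,2) = 55·55 = 3025.
Conditional probability = 3025/6985 = 55/127.

55/127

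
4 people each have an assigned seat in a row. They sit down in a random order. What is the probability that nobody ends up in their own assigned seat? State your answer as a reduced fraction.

There are 4! = 24 seatings.
By inclusion-exclusion, seatings with no fixed points: C(4,0)·4! − C(4,1)·3! + C(4,2)·2! − C(4,3)·1! + C(4,4)·0! = 9.
Probability = 9/24 = 3/8.

3/8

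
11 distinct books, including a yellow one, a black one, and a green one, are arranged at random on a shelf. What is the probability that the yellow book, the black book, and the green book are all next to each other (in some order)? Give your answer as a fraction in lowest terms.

3/55

There are 11! = 39916800 arrangements.
Treat the three as one block: 9! placements × 3! orders within the block = 362880·6 = 2177280.
Probability = 2177280/39916800 = 3/55.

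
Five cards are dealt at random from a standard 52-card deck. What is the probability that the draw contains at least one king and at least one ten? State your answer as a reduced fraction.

6509/64974

There are C(52,5) = 2598960 possible draws.
By inclusion-exclusion on the complements, draws missing all kings or all tens: C(48,5) + C(48,5) − C(44,5) = 1712304 + 1712304 − 1086008 = 2338600.
So draws with at least one of each: 2598960 − 2338600 = 260360, probability 260360/2598960 = 6509/64974.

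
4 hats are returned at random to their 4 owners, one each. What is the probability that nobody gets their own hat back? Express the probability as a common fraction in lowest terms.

There are 4! = 24 assignments.
By inclusion-exclusion, assignments with no fixed points: C(4,0)·4! − C(4,1)·3! + C(4,2)·2! − C(4,3)·1! + C(4,4)·0! = 9.
Probability = 9/24 = 3/8.

3/8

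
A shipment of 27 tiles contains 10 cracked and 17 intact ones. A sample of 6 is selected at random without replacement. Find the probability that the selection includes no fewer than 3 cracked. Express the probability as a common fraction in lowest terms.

There are C(27,6) = 296010 ways to choose the 6.
Count the complement (fewer than 3 cracked): C(10,0)·C(17,6) + C(10,1)·C(17,5) + C(10,2)·C(17,4) = 12376 + 61880 + 107100 = 181356.
Probability = 1 − 181356/296010 = 114654/296010 = 19109/49335.

19109/49335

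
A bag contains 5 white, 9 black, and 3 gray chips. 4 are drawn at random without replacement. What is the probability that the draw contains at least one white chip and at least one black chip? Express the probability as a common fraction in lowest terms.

There are C(17,4) = 2380 possible draws.
By inclusion-exclusion on the complements, draws missing all white or all black: C(12,4) + C(8,4) − C(3,4) = 495 + 70 − 0 = 565.
So draws with at least one of each: 2380 − 565 = 1815, probability 1815/2380 = 363/476.

363/476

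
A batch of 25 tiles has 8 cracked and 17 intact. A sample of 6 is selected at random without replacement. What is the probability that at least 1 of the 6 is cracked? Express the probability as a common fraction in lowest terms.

5883/6325

Total selections: C(25,6) = 177100.
The complement is all 6 are intact: C(17,6) = 12376.
Probability = 1 − 12376/177100 = 164724/177100 = 5883/6325.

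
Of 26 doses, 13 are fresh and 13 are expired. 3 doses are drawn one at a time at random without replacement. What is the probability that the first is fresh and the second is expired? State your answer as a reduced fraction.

Multiply the conditional probabilities at each draw: 13/26 · 13/25 = 169/650 = 13/50.

13/50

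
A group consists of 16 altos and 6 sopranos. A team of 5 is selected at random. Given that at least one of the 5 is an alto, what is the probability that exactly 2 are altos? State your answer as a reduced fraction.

Work in counts. Selections with at least one alto: C(22,5) − C(6,5) = 26334 − 6 = 26328.
Of those, selections where exactly 2 are altos: C(16,2)·C(6,3) = 120·20 = 2400.
Conditional probability = 2400/26328 = 100/1097.

100/1097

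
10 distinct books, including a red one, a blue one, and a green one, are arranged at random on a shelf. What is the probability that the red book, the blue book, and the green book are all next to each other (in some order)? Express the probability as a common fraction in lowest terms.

1/15

There are 10! = 3628800 arrangements.
Treat the three as one block: 8! placements × 3! orders within the block = 40320·6 = 241920.
Probability = 241920/3628800 = 1/15.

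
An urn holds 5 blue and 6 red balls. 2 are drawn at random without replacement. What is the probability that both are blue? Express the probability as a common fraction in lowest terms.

2/11

There are C(11,2) = 55 possible selections.
Selections with all blue: C(5,2) = 10.
Probability = 10/55 = 2/11.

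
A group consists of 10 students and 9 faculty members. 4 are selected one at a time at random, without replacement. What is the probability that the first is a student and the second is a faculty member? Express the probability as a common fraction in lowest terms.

Multiply the conditional probabilities at each draw: 10/19 · 9/18 = 90/342 = 5/19.

5/19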